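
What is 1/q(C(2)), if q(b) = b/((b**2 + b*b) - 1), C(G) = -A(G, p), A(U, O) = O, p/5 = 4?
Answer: -799/20 ≈ -39.950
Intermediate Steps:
p = 20 (p = 5*4 = 20)
C(G) = -20 (C(G) = -1*20 = -20)
q(b) = b/(-1 + 2*b**2) (q(b) = b/((b**2 + b**2) - 1) = b/(2*b**2 - 1) = b/(-1 + 2*b**2))
1/q(C(2)) = 1/(-20/(-1 + 2*(-20)**2)) = 1/(-20/(-1 + 2*400)) = 1/(-20/(-1 + 800)) = 1/(-20/799) = -799/20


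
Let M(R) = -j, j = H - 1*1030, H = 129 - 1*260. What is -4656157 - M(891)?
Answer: -4657318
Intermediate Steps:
H = -131 (H = 129 - 260 = -131)
j = -1161 (j = -131 - 1*1030 = -131 - 1030 = -1161)
M(R) = 1161 (M(R) = -1*(-1161) = 1161)
-4656157 - M(891) = -4656157 - 1*1161 = -4656157 - 1161 = -4657318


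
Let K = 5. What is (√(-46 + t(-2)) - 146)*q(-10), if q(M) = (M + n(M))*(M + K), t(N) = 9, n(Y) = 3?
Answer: -5110 + 35*I*√37 ≈ -5110.0 + 212.9*I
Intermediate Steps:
q(M) = (3 + M)*(5 + M) (q(M) = (M + 3)*(M + 5) = (3 + M)*(5 + M))
(√(-46 + t(-2)) - 146)*q(-10) = (√(-46 + 9) - 146)*(15 + (-10)² + 8*(-10)) = (√(-37) - 146)*(15 + 100 - 80) = (I*√37 - 146)*35 = (-146 + I*√37)*35 = -5110 + 35*I*√37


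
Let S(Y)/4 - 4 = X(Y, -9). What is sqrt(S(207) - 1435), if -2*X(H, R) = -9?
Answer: I*sqrt(1401) ≈ 37.43*I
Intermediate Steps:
X(H, R) = 9/2 (X(H, R) = -1/2*(-9) = 9/2)
S(Y) = 34 (S(Y) = 16 + 4*(9/2) = 16 + 18 = 34)
sqrt(S(207) - 1435) = sqrt(34 - 1435) = sqrt(-1401) = I*sqrt(1401)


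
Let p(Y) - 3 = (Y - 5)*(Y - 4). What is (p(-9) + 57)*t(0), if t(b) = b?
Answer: 0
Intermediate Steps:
p(Y) = 3 + (-5 + Y)*(-4 + Y) (p(Y) = 3 + (Y - 5)*(Y - 4) = 3 + (-5 + Y)*(-4 + Y))
(p(-9) + 57)*t(0) = ((23 + (-9)² - 9*(-9)) + 57)*0 = ((23 + 81 + 81) + 57)*0 = (185 + 57)*0 = 242*0 = 0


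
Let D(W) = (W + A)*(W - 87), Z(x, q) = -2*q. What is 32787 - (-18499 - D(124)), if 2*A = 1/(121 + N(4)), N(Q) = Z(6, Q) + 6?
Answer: 13298049/238 ≈ 55874.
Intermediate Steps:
N(Q) = 6 - 2*Q (N(Q) = -2*Q + 6 = 6 - 2*Q)
A = 1/238 (A = 1/(2*(121 + (6 - 2*4))) = 1/(2*(121 + (6 - 8))) = 1/(2*(121 - 2)) = (½)/119 = (½)*(1/119) = 1/238 ≈ 0.0042017)
D(W) = (-87 + W)*(1/238 + W) (D(W) = (W + 1/238)*(W - 87) = (1/238 + W)*(-87 + W) = (-87 + W)*(1/238 + W))
32787 - (-18499 - D(124)) = 32787 - (-18499 - (-87/238 + 124² - 20705/238*124)) = 32787 - (-18499 - (-87/238 + 15376 - 1283710/119)) = 32787 - (-18499 - 1*1091981/238) = 32787 - (-18499 - 1091981/238) = 32787 - 1*(-5494743/238) = 32787 + 5494743/238 = 13298049/238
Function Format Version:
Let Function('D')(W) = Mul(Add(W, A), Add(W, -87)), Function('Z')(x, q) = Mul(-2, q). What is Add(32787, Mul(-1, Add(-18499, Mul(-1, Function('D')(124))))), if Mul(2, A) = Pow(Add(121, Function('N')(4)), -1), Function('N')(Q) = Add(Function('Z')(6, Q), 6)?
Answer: Rational(13298049, 238) ≈ 55874.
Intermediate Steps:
Function('N')(Q) = Add(6, Mul(-2, Q)) (Function('N')(Q) = Add(Mul(-2, Q), 6) = Add(6, Mul(-2, Q)))
A = Rational(1, 238) (A = Mul(Rational(1, 2), Pow(Add(121, Add(6, Mul(-2, 4))), -1)) = Mul(Rational(1, 2), Pow(Add(121, Add(6, -8)), -1)) = Mul(Rational(1, 2), Pow(Add(121, -2), -1)) = Mul(Rational(1, 2), Pow(119, -1)) = Mul(Rational(1, 2), Rational(1, 119)) = Rational(1, 238) ≈ 0.0042017)
Function('D')(W) = Mul(Add(-87, W), Add(Rational(1, 238), W)) (Function('D')(W) = Mul(Add(W, Rational(1, 238)), Add(W, -87)) = Mul(Add(Rational(1, 238), W), Add(-87, W)) = Mul(Add(-87, W), Add(Rational(1, 238), W)))
Add(32787, Mul(-1, Add(-18499, Mul(-1, Function('D')(124))))) = Add(32787, Mul(-1, Add(-18499, Mul(-1, Add(Rational(-87, 238), Pow(124, 2), Mul(Rational(-20705, 238), 124)))))) = Add(32787, Mul(-1, Add(-18499, Mul(-1, Add(Rational(-87, 238), 15376, Rational(-1283710, 119)))))) = Add(32787, Mul(-1, Add(-18499, Mul(-1, Rational(1091981, 238))))) = Add(32787, Mul(-1, Add(-18499, Rational(-1091981, 238)))) = Add(32787, Mul(-1, Rational(-5494743, 238))) = Add(32787, Rational(5494743, 238)) = Rational(13298049, 238)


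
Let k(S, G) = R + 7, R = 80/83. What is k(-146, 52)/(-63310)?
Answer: -661/5254730 ≈ -0.00012579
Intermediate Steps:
R = 80/83 (R = 80*(1/83) = 80/83 ≈ 0.96386)
k(S, G) = 661/83 (k(S, G) = 80/83 + 7 = 661/83)
k(-146, 52)/(-63310) = (661/83)/(-63310) = (661/83)*(-1/63310) = -661/5254730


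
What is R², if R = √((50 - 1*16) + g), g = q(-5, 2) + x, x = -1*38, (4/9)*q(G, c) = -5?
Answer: -61/4 ≈ -15.250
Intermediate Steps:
q(G, c) = -45/4 (q(G, c) = (9/4)*(-5) = -45/4)
x = -38
g = -197/4 (g = -45/4 - 38 = -197/4 ≈ -49.250)
R = I*√61/2 (R = √((50 - 1*16) - 197/4) = √((50 - 16) - 197/4) = √(34 - 197/4) = √(-61/4) = I*√61/2 ≈ 3.9051*I)
R² = (I*√61/2)² = -61/4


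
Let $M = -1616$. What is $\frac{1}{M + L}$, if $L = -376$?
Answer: $- \frac{1}{1992} \approx -0.00050201$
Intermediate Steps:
$\frac{1}{M + L} = \frac{1}{-1616 - 376} = \frac{1}{-1992} = - \frac{1}{1992}$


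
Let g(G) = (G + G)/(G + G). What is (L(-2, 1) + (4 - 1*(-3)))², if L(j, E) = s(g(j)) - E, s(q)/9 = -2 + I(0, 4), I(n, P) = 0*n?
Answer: 144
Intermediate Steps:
I(n, P) = 0
g(G) = 1 (g(G) = (2*G)/((2*G)) = (2*G)*(1/(2*G)) = 1)
s(q) = -18 (s(q) = 9*(-2 + 0) = 9*(-2) = -18)
L(j, E) = -18 - E
(L(-2, 1) + (4 - 1*(-3)))² = ((-18 - 1*1) + (4 - 1*(-3)))² = ((-18 - 1) + (4 + 3))² = (-19 + 7)² = (-12)² = 144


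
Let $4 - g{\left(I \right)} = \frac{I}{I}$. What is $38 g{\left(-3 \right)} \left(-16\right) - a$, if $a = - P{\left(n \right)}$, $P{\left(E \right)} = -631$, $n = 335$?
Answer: $-2455$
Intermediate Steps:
$g{\left(I \right)} = 3$ ($g{\left(I \right)} = 4 - \frac{I}{I} = 4 - 1 = 3$)
$a = 631$ ($a = \left(-1\right) \left(-631\right) = 631$)
$38 g{\left(-3 \right)} \left(-16\right) - a = 38 \cdot 3 \left(-16\right) - 631 = 114 \left(-16\right) - 631 = -1824 - 631 = -2455$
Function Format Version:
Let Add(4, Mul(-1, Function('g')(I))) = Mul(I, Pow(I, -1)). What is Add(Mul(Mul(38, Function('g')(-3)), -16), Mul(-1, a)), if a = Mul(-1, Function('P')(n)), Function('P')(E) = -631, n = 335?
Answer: -2455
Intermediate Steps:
Function('g')(I) = 3 (Function('g')(I) = Add(4, Mul(-1, Mul(I, Pow(I, -1)))) = Add(4, Mul(-1, 1)) = Add(4, -1) = 3)
a = 631 (a = Mul(-1, -631) = 631)
Add(Mul(Mul(38, Function('g')(-3)), -16), Mul(-1, a)) = Add(Mul(Mul(38, 3), -16), Mul(-1, 631)) = Add(Mul(114, -16), -631) = Add(-1824, -631) = -2455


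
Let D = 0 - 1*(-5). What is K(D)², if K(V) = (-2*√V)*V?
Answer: 500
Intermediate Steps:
D = 5 (D = 0 + 5 = 5)
K(V) = -2*V^(3/2)
K(D)² = (-10*√5)² = 500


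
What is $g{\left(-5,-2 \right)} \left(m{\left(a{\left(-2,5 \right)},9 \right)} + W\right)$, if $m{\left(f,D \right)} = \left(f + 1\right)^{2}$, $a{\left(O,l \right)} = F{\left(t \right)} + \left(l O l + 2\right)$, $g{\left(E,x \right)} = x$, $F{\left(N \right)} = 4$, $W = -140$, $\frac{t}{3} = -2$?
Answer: $-3418$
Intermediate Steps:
$t = -6$ ($t = 3 \left(-2\right) = -6$)
$a{\left(O,l \right)} = 6 + O l^{2}$ ($a{\left(O,l \right)} = 4 + \left(l O l + 2\right) = 4 + \left(O l l + 2\right) = 4 + \left(O l^{2} + 2\right) = 4 + \left(2 + O l^{2}\right) = 6 + O l^{2}$)
$m{\left(f,D \right)} = \left(1 + f\right)^{2}$
$g{\left(-5,-2 \right)} \left(m{\left(a{\left(-2,5 \right)},9 \right)} + W\right) = - 2 \left(\left(1 + \left(6 - 2 \cdot 5^{2}\right)\right)^{2} - 140\right) = - 2 \left(\left(1 + \left(6 - 50\right)\right)^{2} - 140\right) = - 2 \left(\left(1 - 44\right)^{2} - 140\right) = - 2 \left(\left(-43\right)^{2} - 140\right) = - 2 \left(1849 - 140\right) = \left(-2\right) 1709 = -3418$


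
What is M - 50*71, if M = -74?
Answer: -3624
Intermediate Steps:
M - 50*71 = -74 - 50*71 = -74 - 3550 = -3624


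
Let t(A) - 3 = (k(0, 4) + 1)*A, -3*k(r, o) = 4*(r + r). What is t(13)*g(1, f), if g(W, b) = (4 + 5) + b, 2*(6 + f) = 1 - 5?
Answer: 16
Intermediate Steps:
k(r, o) = -8*r/3 (k(r, o) = -4*(r + r)/3 = -4*2*r/3 = -8*r/3)
f = -8 (f = -6 + (1 - 5)/2 = -6 + (½)*(-4) = -6 - 2 = -8)
t(A) = 3 + A (t(A) = 3 + (-8/3*0 + 1)*A = 3 + (0 + 1)*A = 3 + 1*A = 3 + A)
g(W, b) = 9 + b
t(13)*g(1, f) = (3 + 13)*(9 - 8) = 16*1 = 16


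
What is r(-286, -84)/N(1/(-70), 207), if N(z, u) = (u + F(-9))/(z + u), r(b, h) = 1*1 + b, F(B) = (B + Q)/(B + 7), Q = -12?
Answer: -275291/1015 ≈ -271.22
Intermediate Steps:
F(B) = (-12 + B)/(7 + B) (F(B) = (B - 12)/(B + 7) = (-12 + B)/(7 + B))
r(b, h) = 1 + b
N(z, u) = (21/2 + u)/(u + z) (N(z, u) = (u + (-12 - 9)/(7 - 9))/(z + u) = (u - 21/(-2))/(u + z) = (u - ½*(-21))/(u + z) = (u + 21/2)/(u + z) = (21/2 + u)/(u + z))
r(-286, -84)/N(1/(-70), 207) = (1 - 286)/(((21/2 + 207)/(207 + 1/(-70)))) = -285/((435/2)/(207 - 1/70)) = -285/((435/2)/(14489/70)) = -285/((70/14489)*(435/2)) = -285/15225/14489 = -285*14489/15225 = -275291/1015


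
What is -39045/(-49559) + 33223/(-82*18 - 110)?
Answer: -1584573287/78600574 ≈ -20.160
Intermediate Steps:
-39045/(-49559) + 33223/(-82*18 - 110) = -39045*(-1/49559) + 33223/(-1476 - 110) = 39045/49559 + 33223/(-1586) = 39045/49559 + 33223*(-1/1586) = 39045/49559 - 33223/1586 = -1584573287/78600574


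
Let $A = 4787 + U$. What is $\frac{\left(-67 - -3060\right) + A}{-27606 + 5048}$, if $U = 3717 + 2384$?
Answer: $- \frac{13881}{22558} \approx -0.61535$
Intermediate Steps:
$U = 6101$
$A = 10888$ ($A = 4787 + 6101 = 10888$)
$\frac{\left(-67 - -3060\right) + A}{-27606 + 5048} = \frac{\left(-67 - -3060\right) + 10888}{-27606 + 5048} = \frac{\left(-67 + 3060\right) + 10888}{-22558} = \left(2993 + 10888\right) \left(- \frac{1}{22558}\right) = 13881 \left(- \frac{1}{22558}\right) = - \frac{13881}{22558}$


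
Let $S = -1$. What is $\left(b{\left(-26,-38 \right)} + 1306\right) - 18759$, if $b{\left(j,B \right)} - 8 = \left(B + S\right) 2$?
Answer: $-17523$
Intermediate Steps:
$b{\left(j,B \right)} = 6 + 2 B$ ($b{\left(j,B \right)} = 8 + \left(B - 1\right) 2 = 8 + \left(-1 + B\right) 2 = 8 + \left(-2 + 2 B\right) = 6 + 2 B$)
$\left(b{\left(-26,-38 \right)} + 1306\right) - 18759 = \left(\left(6 + 2 \left(-38\right)\right) + 1306\right) - 18759 = \left(\left(6 - 76\right) + 1306\right) - 18759 = \left(-70 + 1306\right) - 18759 = 1236 - 18759 = -17523$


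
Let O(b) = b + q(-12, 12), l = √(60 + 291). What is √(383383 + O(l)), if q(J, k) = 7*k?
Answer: √(383467 + 3*√39) ≈ 619.26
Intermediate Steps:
l = 3*√39 (l = √351 = 3*√39 ≈ 18.735)
O(b) = 84 + b (O(b) = b + 7*12 = b + 84 = 84 + b)
√(383383 + O(l)) = √(383383 + (84 + 3*√39)) = √(383467 + 3*√39)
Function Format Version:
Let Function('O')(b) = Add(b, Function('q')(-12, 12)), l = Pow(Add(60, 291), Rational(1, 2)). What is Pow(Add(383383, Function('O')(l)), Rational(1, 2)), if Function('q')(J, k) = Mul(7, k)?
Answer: Pow(Add(383467, Mul(3, Pow(39, Rational(1, 2)))), Rational(1, 2)) ≈ 619.26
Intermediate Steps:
l = Mul(3, Pow(39, Rational(1, 2))) (l = Pow(351, Rational(1, 2)) = Mul(3, Pow(39, Rational(1, 2))) ≈ 18.735)
Function('O')(b) = Add(84, b) (Function('O')(b) = Add(b, Mul(7, 12)) = Add(b, 84) = Add(84, b))
Pow(Add(383383, Function('O')(l)), Rational(1, 2)) = Pow(Add(383383, Add(84, Mul(3, Pow(39, Rational(1, 2))))), Rational(1, 2)) = Pow(Add(383467, Mul(3, Pow(39, Rational(1, 2)))), Rational(1, 2))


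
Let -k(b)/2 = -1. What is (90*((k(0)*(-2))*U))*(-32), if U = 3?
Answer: 34560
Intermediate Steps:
k(b) = 2 (k(b) = -2*(-1) = 2)
(90*((k(0)*(-2))*U))*(-32) = (90*((2*(-2))*3))*(-32) = (90*(-4*3))*(-32) = (90*(-12))*(-32) = -1080*(-32) = 34560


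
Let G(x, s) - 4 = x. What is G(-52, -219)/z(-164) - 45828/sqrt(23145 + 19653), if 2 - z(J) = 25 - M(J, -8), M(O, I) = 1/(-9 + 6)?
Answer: 72/35 - 7638*sqrt(42798)/7133 ≈ -219.47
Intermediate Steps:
M(O, I) = -1/3 (M(O, I) = 1/(-3) = -1/3)
G(x, s) = 4 + x
z(J) = -70/3 (z(J) = 2 - (25 - 1*(-1/3)) = 2 - (25 + 1/3) = 2 - 1*76/3 = 2 - 76/3 = -70/3)
G(-52, -219)/z(-164) - 45828/sqrt(23145 + 19653) = (4 - 52)/(-70/3) - 45828/sqrt(23145 + 19653) = -48*(-3/70) - 45828*sqrt(42798)/42798 = 72/35 - 7638*sqrt(42798)/7133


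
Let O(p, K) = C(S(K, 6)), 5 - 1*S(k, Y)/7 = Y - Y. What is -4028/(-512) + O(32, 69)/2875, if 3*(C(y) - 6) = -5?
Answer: 8687039/1104000 ≈ 7.8687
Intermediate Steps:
S(k, Y) = 35 (S(k, Y) = 35 - 7*(Y - Y) = 35 - 7*0 = 35 + 0 = 35)
C(y) = 13/3 (C(y) = 6 + (1/3)*(-5) = 6 - 5/3 = 13/3)
O(p, K) = 13/3
-4028/(-512) + O(32, 69)/2875 = -4028/(-512) + (13/3)/2875 = -4028*(-1/512) + (13/3)*(1/2875) = 1007/128 + 13/8625 = 8687039/1104000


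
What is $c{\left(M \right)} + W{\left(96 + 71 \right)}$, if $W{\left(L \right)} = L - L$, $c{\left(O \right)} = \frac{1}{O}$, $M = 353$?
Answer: $\frac{1}{353} \approx 0.0028329$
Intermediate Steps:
$W{\left(L \right)} = 0$
$c{\left(M \right)} + W{\left(96 + 71 \right)} = \frac{1}{353} + 0 = \frac{1}{353}$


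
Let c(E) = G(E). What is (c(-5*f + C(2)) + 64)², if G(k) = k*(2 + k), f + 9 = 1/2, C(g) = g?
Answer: 72812089/16 ≈ 4.5508e+6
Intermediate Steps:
f = -17/2 (f = -9 + 1/2 = -9 + 1*(½) = -9 + ½ = -17/2 ≈ -8.5000)
c(E) = E*(2 + E)
(c(-5*f + C(2)) + 64)² = ((-5*(-17/2) + 2)*(2 + (-5*(-17/2) + 2)) + 64)² = ((85/2 + 2)*(2 + (85/2 + 2)) + 64)² = (89*(2 + 89/2)/2 + 64)² = ((89/2)*(93/2) + 64)² = (8277/4 + 64)² = (8533/4)² = 72812089/16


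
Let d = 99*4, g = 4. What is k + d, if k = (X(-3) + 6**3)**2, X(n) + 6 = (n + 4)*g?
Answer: 46192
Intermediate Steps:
d = 396
X(n) = 10 + 4*n (X(n) = -6 + (n + 4)*4 = -6 + (4 + n)*4 = -6 + (16 + 4*n) = 10 + 4*n)
k = 45796 (k = ((10 + 4*(-3)) + 6**3)**2 = ((10 - 12) + 216)**2 = (-2 + 216)**2 = 214**2 = 45796)
k + d = 45796 + 396 = 46192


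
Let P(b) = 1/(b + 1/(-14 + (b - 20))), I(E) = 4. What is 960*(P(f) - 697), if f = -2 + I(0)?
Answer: -14041280/21 ≈ -6.6863e+5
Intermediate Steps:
f = 2 (f = -2 + 4 = 2)
P(b) = 1/(b + 1/(-34 + b)) (P(b) = 1/(b + 1/(-14 + (-20 + b))) = 1/(b + 1/(-34 + b)))
960*(P(f) - 697) = 960*((-34 + 2)/(1 + 2² - 34*2) - 697) = 960*(-32/(1 + 4 - 68) - 697) = 960*(-32/(-63) - 697) = 960*(-1/63*(-32) - 697) = 960*(32/63 - 697) = 960*(-43879/63) = -14041280/21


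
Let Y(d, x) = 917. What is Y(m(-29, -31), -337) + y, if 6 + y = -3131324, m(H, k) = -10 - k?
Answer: -3130413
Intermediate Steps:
y = -3131330 (y = -6 - 3131324 = -3131330)
Y(m(-29, -31), -337) + y = 917 - 3131330 = -3130413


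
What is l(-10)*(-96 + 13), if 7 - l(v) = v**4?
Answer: 829419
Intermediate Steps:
l(v) = 7 - v**4
l(-10)*(-96 + 13) = (7 - 1*(-10)**4)*(-96 + 13) = (7 - 1*10000)*(-83) = (7 - 10000)*(-83) = -9993*(-83) = 829419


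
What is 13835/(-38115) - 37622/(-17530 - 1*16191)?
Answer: 193486499/257055183 ≈ 0.75270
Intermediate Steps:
13835/(-38115) - 37622/(-17530 - 1*16191) = 13835*(-1/38115) - 37622/(-17530 - 16191) = -2767/7623 - 37622/(-33721) = -2767/7623 - 37622*(-1/33721) = -2767/7623 + 37622/33721 = 193486499/257055183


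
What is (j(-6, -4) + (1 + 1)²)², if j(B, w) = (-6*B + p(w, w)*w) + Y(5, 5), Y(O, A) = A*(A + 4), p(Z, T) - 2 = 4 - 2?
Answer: 4761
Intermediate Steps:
p(Z, T) = 4 (p(Z, T) = 2 + (4 - 2) = 2 + 2 = 4)
Y(O, A) = A*(4 + A)
j(B, w) = 45 - 6*B + 4*w (j(B, w) = (-6*B + 4*w) + 5*(4 + 5) = (-6*B + 4*w) + 5*9 = (-6*B + 4*w) + 45 = 45 - 6*B + 4*w)
(j(-6, -4) + (1 + 1)²)² = ((45 - 6*(-6) + 4*(-4)) + (1 + 1)²)² = ((45 + 36 - 16) + 2²)² = (65 + 4)² = 69² = 4761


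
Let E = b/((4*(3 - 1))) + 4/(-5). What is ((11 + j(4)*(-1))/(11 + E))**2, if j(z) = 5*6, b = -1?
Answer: 577600/162409 ≈ 3.5565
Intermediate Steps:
j(z) = 30
E = -37/40 (E = -1/(4*(3 - 1)) + 4/(-5) = -1/(4*2) + 4*(-1/5) = -1/8 - 4/5 = -37/40 ≈ -0.92500)
((11 + j(4)*(-1))/(11 + E))**2 = ((11 + 30*(-1))/(11 - 37/40))**2 = ((11 - 30)/(403/40))**2 = (-19*40/403)**2 = (-760/403)**2 = 577600/162409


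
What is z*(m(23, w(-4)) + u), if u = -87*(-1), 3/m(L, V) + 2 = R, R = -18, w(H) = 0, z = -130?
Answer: -22581/2 ≈ -11291.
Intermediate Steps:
m(L, V) = -3/20 (m(L, V) = 3/(-2 - 18) = 3/(-20) = 3*(-1/20) = -3/20)
u = 87
z*(m(23, w(-4)) + u) = -130*(-3/20 + 87) = -130*1737/20 = -22581/2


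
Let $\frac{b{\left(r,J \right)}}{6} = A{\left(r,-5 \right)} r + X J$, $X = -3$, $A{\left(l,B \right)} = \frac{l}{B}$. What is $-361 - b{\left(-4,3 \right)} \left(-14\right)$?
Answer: $- \frac{6929}{5} \approx -1385.8$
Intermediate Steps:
$b{\left(r,J \right)} = - 18 J - \frac{6 r^{2}}{5}$ ($b{\left(r,J \right)} = 6 \left(\frac{r}{-5} r - 3 J\right) = 6 \left(r \left(- \frac{1}{5}\right) r - 3 J\right) = 6 \left(- \frac{r}{5} r - 3 J\right) = 6 \left(- \frac{r^{2}}{5} - 3 J\right) = 6 \left(- 3 J - \frac{r^{2}}{5}\right) = - 18 J - \frac{6 r^{2}}{5}$)
$-361 - b{\left(-4,3 \right)} \left(-14\right) = -361 - \left(\left(-18\right) 3 - \frac{6 \left(-4\right)^{2}}{5}\right) \left(-14\right) = -361 - \left(-54 - \frac{96}{5}\right) \left(-14\right) = -361 - \left(- \frac{366}{5}\right) \left(-14\right) = -361 - \frac{5124}{5} = - \frac{6929}{5}$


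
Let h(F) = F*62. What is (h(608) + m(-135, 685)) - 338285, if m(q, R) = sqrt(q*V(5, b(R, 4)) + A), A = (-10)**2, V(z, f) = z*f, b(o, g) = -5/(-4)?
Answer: -300589 + 5*I*sqrt(119)/2 ≈ -3.0059e+5 + 27.272*I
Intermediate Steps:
b(o, g) = 5/4 (b(o, g) = -5*(-1/4) = 5/4)
V(z, f) = f*z
A = 100
h(F) = 62*F
m(q, R) = sqrt(100 + 25*q/4) (m(q, R) = sqrt(q*((5/4)*5) + 100) = sqrt(q*(25/4) + 100) = sqrt(25*q/4 + 100) = sqrt(100 + 25*q/4))
(h(608) + m(-135, 685)) - 338285 = (62*608 + 5*sqrt(16 - 135)/2) - 338285 = (37696 + 5*sqrt(-119)/2) - 338285 = (37696 + 5*(I*sqrt(119))/2) - 338285 = (37696 + 5*I*sqrt(119)/2) - 338285 = -300589 + 5*I*sqrt(119)/2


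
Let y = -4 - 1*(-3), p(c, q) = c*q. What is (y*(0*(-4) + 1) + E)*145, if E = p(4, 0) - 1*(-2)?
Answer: 145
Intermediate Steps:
E = 2 (E = 4*0 - 1*(-2) = 0 + 2 = 2)
y = -1 (y = -4 + 3 = -1)
(y*(0*(-4) + 1) + E)*145 = (-(0*(-4) + 1) + 2)*145 = (-(0 + 1) + 2)*145 = (-1*1 + 2)*145 = (-1 + 2)*145 = 1*145 = 145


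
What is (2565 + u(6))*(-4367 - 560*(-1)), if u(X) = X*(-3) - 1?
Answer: -9692622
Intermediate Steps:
u(X) = -1 - 3*X (u(X) = -3*X - 1 = -1 - 3*X)
(2565 + u(6))*(-4367 - 560*(-1)) = (2565 + (-1 - 3*6))*(-4367 - 560*(-1)) = (2565 + (-1 - 18))*(-4367 + 560) = (2565 - 19)*(-3807) = 2546*(-3807) = -9692622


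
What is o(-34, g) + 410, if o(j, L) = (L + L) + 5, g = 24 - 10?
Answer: 443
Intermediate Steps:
g = 14
o(j, L) = 5 + 2*L (o(j, L) = 2*L + 5 = 5 + 2*L)
o(-34, g) + 410 = (5 + 2*14) + 410 = (5 + 28) + 410 = 33 + 410 = 443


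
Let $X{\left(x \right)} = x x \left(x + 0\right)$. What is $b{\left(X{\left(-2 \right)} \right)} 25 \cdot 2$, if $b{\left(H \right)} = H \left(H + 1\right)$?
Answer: $2800$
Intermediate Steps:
$X{\left(x \right)} = x^{3}$ ($X{\left(x \right)} = x^{2} x = x^{3}$)
$b{\left(H \right)} = H \left(1 + H\right)$
$b{\left(X{\left(-2 \right)} \right)} 25 \cdot 2 = \left(-2\right)^{3} \left(1 + \left(-2\right)^{3}\right) 25 \cdot 2 = - 8 \left(1 - 8\right) 25 \cdot 2 = \left(-8\right) \left(-7\right) 25 \cdot 2 = 56 \cdot 25 \cdot 2 = 1400 \cdot 2 = 2800$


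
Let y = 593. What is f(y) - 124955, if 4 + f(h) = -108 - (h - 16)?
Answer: -125644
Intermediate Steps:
f(h) = -96 - h (f(h) = -4 + (-108 - (h - 16)) = -4 + (-108 - (-16 + h)) = -4 + (-108 + (16 - h)) = -4 + (-92 - h) = -96 - h)
f(y) - 124955 = (-96 - 1*593) - 124955 = (-96 - 593) - 124955 = -689 - 124955 = -125644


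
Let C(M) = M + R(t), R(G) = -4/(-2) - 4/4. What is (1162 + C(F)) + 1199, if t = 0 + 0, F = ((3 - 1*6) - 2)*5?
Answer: 2337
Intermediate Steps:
F = -25 (F = ((3 - 6) - 2)*5 = (-3 - 2)*5 = -5*5 = -25)
t = 0
R(G) = 1 (R(G) = -4*(-½) - 4*¼ = 2 - 1 = 1)
C(M) = 1 + M (C(M) = M + 1 = 1 + M)
(1162 + C(F)) + 1199 = (1162 + (1 - 25)) + 1199 = (1162 - 24) + 1199 = 1138 + 1199 = 2337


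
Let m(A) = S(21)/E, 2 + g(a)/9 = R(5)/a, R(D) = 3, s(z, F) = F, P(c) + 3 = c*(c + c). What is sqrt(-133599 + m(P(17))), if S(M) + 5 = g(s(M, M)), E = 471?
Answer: I*sqrt(1452249553335)/3297 ≈ 365.51*I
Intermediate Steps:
P(c) = -3 + 2*c**2 (P(c) = -3 + c*(c + c) = -3 + c*(2*c) = -3 + 2*c**2)
g(a) = -18 + 27/a (g(a) = -18 + 9*(3/a) = -18 + 27/a)
S(M) = -23 + 27/M (S(M) = -5 + (-18 + 27/M) = -23 + 27/M)
m(A) = -152/3297 (m(A) = (-23 + 27/21)/471 = (-23 + 27*(1/21))*(1/471) = (-23 + 9/7)*(1/471) = -152/7*1/471 = -152/3297)
sqrt(-133599 + m(P(17))) = sqrt(-133599 - 152/3297) = sqrt(-440476055/3297) = I*sqrt(1452249553335)/3297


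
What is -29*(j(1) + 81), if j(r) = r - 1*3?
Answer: -2291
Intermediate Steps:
j(r) = -3 + r (j(r) = r - 3 = -3 + r)
-29*(j(1) + 81) = -29*((-3 + 1) + 81) = -29*(-2 + 81) = -29*79 = -2291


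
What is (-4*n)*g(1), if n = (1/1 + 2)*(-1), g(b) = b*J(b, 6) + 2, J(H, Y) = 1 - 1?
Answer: 24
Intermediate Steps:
J(H, Y) = 0
g(b) = 2 (g(b) = b*0 + 2 = 0 + 2 = 2)
n = -3 (n = (1 + 2)*(-1) = 3*(-1) = -3)
(-4*n)*g(1) = -4*(-3)*2 = 12*2 = 24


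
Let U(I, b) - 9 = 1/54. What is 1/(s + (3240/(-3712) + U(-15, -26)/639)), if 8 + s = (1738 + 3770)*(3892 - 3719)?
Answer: 8005392/7628139032911 ≈ 1.0495e-6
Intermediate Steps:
U(I, b) = 487/54 (U(I, b) = 9 + 1/54 = 487/54)
s = 952876 (s = -8 + (1738 + 3770)*(3892 - 3719) = -8 + 5508*173 = -8 + 952884 = 952876)
1/(s + (3240/(-3712) + U(-15, -26)/639)) = 1/(952876 + (3240/(-3712) + (487/54)/639)) = 1/(952876 + (3240*(-1/3712) + (487/54)*(1/639))) = 1/(952876 + (-405/464 + 487/34506)) = 1/(952876 - 6874481/8005392) = 1/(7628139032911/8005392) = 8005392/7628139032911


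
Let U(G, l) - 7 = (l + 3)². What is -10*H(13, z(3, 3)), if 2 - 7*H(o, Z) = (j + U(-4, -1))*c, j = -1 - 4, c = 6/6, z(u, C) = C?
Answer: 40/7 ≈ 5.7143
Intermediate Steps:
c = 1 (c = 6*(⅙) = 1)
U(G, l) = 7 + (3 + l)² (U(G, l) = 7 + (l + 3)² = 7 + (3 + l)²)
j = -5
H(o, Z) = -4/7 (H(o, Z) = 2/7 - (-5 + (7 + (3 - 1)²))/7 = 2/7 - (-5 + (7 + 2²))/7 = 2/7 - (-5 + (7 + 4))/7 = 2/7 - (-5 + 11)/7 = 2/7 - 6/7 = -4/7)
-10*H(13, z(3, 3)) = -10*(-4/7) = 40/7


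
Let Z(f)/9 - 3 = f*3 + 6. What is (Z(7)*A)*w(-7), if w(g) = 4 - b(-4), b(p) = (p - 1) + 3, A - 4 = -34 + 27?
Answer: -4860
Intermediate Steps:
A = -3 (A = 4 + (-34 + 27) = 4 - 7 = -3)
Z(f) = 81 + 27*f (Z(f) = 27 + 9*(f*3 + 6) = 27 + 9*(3*f + 6) = 27 + 9*(6 + 3*f) = 27 + (54 + 27*f) = 81 + 27*f)
b(p) = 2 + p (b(p) = (-1 + p) + 3 = 2 + p)
w(g) = 6 (w(g) = 4 - (2 - 4) = 4 - 1*(-2) = 4 + 2 = 6)
(Z(7)*A)*w(-7) = ((81 + 27*7)*(-3))*6 = ((81 + 189)*(-3))*6 = (270*(-3))*6 = -810*6 = -4860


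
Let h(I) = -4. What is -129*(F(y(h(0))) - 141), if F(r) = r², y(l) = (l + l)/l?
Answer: 17673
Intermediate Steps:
y(l) = 2 (y(l) = (2*l)/l = 2)
-129*(F(y(h(0))) - 141) = -129*(2² - 141) = -129*(4 - 141) = -129*(-137) = 17673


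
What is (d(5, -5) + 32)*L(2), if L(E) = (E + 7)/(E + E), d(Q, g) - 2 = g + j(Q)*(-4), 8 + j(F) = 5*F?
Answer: -351/4 ≈ -87.750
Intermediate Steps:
j(F) = -8 + 5*F
d(Q, g) = 34 + g - 20*Q (d(Q, g) = 2 + (g + (-8 + 5*Q)*(-4)) = 2 + (g + (32 - 20*Q)) = 2 + (32 + g - 20*Q) = 34 + g - 20*Q)
L(E) = (7 + E)/(2*E) (L(E) = (7 + E)/((2*E)) = (7 + E)*(1/(2*E)) = (7 + E)/(2*E))
(d(5, -5) + 32)*L(2) = ((34 - 5 - 20*5) + 32)*((½)*(7 + 2)/2) = ((34 - 5 - 100) + 32)*((½)*(½)*9) = (-71 + 32)*(9/4) = -39*9/4 = -351/4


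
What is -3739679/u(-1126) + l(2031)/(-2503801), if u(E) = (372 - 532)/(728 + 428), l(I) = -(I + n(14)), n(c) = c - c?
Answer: 2706026073826271/100152040 ≈ 2.7019e+7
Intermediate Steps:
n(c) = 0
l(I) = -I (l(I) = -(I + 0) = -I)
u(E) = -40/289 (u(E) = -160/1156 = -160*1/1156 = -40/289)
-3739679/u(-1126) + l(2031)/(-2503801) = -3739679/(-40/289) - 1*2031/(-2503801) = -3739679*(-289/40) - 2031*(-1/2503801) = 1080767231/40 + 2031/2503801 = 2706026073826271/100152040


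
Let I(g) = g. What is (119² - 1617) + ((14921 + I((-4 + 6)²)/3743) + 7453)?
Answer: 130698078/3743 ≈ 34918.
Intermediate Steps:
(119² - 1617) + ((14921 + I((-4 + 6)²)/3743) + 7453) = (119² - 1617) + ((14921 + (-4 + 6)²/3743) + 7453) = (14161 - 1617) + ((14921 + 2²*(1/3743)) + 7453) = 12544 + ((14921 + 4*(1/3743)) + 7453) = 12544 + ((14921 + 4/3743) + 7453) = 12544 + (55849307/3743 + 7453) = 12544 + 83745886/3743 = 130698078/3743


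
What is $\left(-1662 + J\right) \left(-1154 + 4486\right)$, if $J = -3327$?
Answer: $-16623348$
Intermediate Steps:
$\left(-1662 + J\right) \left(-1154 + 4486\right) = \left(-1662 - 3327\right) \left(-1154 + 4486\right) = \left(-4989\right) 3332 = -16623348$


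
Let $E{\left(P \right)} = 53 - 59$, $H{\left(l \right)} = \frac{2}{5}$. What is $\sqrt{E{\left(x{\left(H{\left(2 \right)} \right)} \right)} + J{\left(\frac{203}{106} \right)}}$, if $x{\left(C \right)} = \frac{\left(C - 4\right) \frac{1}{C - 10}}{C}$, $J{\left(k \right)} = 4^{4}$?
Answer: $5 \sqrt{10} \approx 15.811$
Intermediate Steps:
$J{\left(k \right)} = 256$
$H{\left(l \right)} = \frac{2}{5}$ ($H{\left(l \right)} = 2 \cdot \frac{1}{5} = \frac{2}{5}$)
$x{\left(C \right)} = \frac{-4 + C}{C \left(-10 + C\right)}$ ($x{\left(C \right)} = \frac{\left(-4 + C\right) \frac{1}{-10 + C}}{C} = \frac{\frac{1}{-10 + C} \left(-4 + C\right)}{C} = \frac{-4 + C}{C \left(-10 + C\right)}$)
$E{\left(P \right)} = -6$ ($E{\left(P \right)} = 53 - 59 = -6$)
$\sqrt{E{\left(x{\left(H{\left(2 \right)} \right)} \right)} + J{\left(\frac{203}{106} \right)}} = \sqrt{-6 + 256} = \sqrt{250} = 5 \sqrt{10}$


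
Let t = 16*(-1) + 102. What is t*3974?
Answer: 341764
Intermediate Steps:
t = 86 (t = -16 + 102 = 86)
t*3974 = 86*3974 = 341764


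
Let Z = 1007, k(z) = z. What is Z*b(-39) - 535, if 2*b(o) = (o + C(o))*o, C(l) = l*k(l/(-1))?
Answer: 30632405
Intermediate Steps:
C(l) = -l² (C(l) = l*(l/(-1)) = l*(l*(-1)) = l*(-l) = -l²)
b(o) = o*(o - o²)/2 (b(o) = ((o - o²)*o)/2 = (o*(o - o²))/2 = o*(o - o²)/2)
Z*b(-39) - 535 = 1007*((½)*(-39)²*(1 - 1*(-39))) - 535 = 1007*((½)*1521*(1 + 39)) - 535 = 1007*((½)*1521*40) - 535 = 1007*30420 - 535 = 30632940 - 535 = 30632405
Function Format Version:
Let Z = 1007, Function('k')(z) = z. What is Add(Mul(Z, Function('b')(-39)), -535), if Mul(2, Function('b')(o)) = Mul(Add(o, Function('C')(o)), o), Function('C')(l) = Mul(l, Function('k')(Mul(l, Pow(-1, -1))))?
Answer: 30632405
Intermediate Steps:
Function('C')(l) = Mul(-1, Pow(l, 2)) (Function('C')(l) = Mul(l, Mul(l, Pow(-1, -1))) = Mul(l, Mul(l, -1)) = Mul(l, Mul(-1, l)) = Mul(-1, Pow(l, 2)))
Function('b')(o) = Mul(Rational(1, 2), o, Add(o, Mul(-1, Pow(o, 2)))) (Function('b')(o) = Mul(Rational(1, 2), Mul(Add(o, Mul(-1, Pow(o, 2))), o)) = Mul(Rational(1, 2), Mul(o, Add(o, Mul(-1, Pow(o, 2))))) = Mul(Rational(1, 2), o, Add(o, Mul(-1, Pow(o, 2)))))
Add(Mul(Z, Function('b')(-39)), -535) = Add(Mul(1007, Mul(Rational(1, 2), Pow(-39, 2), Add(1, Mul(-1, -39)))), -535) = Add(Mul(1007, Mul(Rational(1, 2), 1521, Add(1, 39))), -535) = Add(Mul(1007, Mul(Rational(1, 2), 1521, 40)), -535) = Add(Mul(1007, 30420), -535) = Add(30632940, -535) = 30632405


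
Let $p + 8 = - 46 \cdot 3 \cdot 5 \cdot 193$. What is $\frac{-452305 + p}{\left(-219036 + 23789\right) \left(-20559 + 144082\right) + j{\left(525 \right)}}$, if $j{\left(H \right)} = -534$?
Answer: $\frac{585483}{24117495715} \approx 2.4276 \cdot 10^{-5}$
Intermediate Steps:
$p = -133178$ ($p = -8 + - 46 \cdot 3 \cdot 5 \cdot 193 = -8 + \left(-46\right) 15 \cdot 193 = -8 - 133170 = -133178$)
$\frac{-452305 + p}{\left(-219036 + 23789\right) \left(-20559 + 144082\right) + j{\left(525 \right)}} = \frac{-452305 - 133178}{\left(-219036 + 23789\right) \left(-20559 + 144082\right) - 534} = - \frac{585483}{\left(-195247\right) 123523 - 534} = - \frac{585483}{-24117495181 - 534} = - \frac{585483}{-24117495715} = \left(-585483\right) \left(- \frac{1}{24117495715}\right) = \frac{585483}{24117495715}$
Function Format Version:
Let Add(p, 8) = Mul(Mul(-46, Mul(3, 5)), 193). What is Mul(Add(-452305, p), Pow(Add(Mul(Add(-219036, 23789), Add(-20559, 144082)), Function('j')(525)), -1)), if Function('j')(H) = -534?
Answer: Rational(585483, 24117495715) ≈ 2.4276e-5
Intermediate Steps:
p = -133178 (p = Add(-8, Mul(Mul(-46, Mul(3, 5)), 193)) = Add(-8, Mul(Mul(-46, 15), 193)) = Add(-8, Mul(-690, 193)) = Add(-8, -133170) = -133178)
Mul(Add(-452305, p), Pow(Add(Mul(Add(-219036, 23789), Add(-20559, 144082)), Function('j')(525)), -1)) = Mul(Add(-452305, -133178), Pow(Add(Mul(Add(-219036, 23789), Add(-20559, 144082)), -534), -1)) = Mul(-585483, Pow(Add(Mul(-195247, 123523), -534), -1)) = Mul(-585483, Pow(Add(-24117495181, -534), -1)) = Mul(-585483, Pow(-24117495715, -1)) = Mul(-585483, Rational(-1, 24117495715)) = Rational(585483, 24117495715)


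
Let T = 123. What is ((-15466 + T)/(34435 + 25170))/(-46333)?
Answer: 15343/2761678465 ≈ 5.5557e-6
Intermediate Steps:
((-15466 + T)/(34435 + 25170))/(-46333) = ((-15466 + 123)/(34435 + 25170))/(-46333) = -15343/59605*(-1/46333) = 15343/2761678465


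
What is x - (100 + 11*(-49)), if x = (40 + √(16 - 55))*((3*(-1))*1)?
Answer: 319 - 3*I*√39 ≈ 319.0 - 18.735*I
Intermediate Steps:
x = -120 - 3*I*√39 (x = (40 + √(-39))*(-3*1) = (40 + I*√39)*(-3) = -120 - 3*I*√39 ≈ -120.0 - 18.735*I)
x - (100 + 11*(-49)) = (-120 - 3*I*√39) - (100 + 11*(-49)) = (-120 - 3*I*√39) - (100 - 539) = (-120 - 3*I*√39) - 1*(-439) = (-120 - 3*I*√39) + 439 = 319 - 3*I*√39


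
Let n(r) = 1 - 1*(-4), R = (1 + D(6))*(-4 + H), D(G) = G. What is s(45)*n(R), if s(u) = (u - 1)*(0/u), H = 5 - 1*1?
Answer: 0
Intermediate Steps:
H = 4 (H = 5 - 1 = 4)
R = 0 (R = (1 + 6)*(-4 + 4) = 7*0 = 0)
n(r) = 5 (n(r) = 1 + 4 = 5)
s(u) = 0 (s(u) = (-1 + u)*0 = 0)
s(45)*n(R) = 0*5 = 0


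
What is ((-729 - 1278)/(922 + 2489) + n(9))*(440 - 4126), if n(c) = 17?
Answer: -22926920/379 ≈ -60493.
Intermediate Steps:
((-729 - 1278)/(922 + 2489) + n(9))*(440 - 4126) = ((-729 - 1278)/(922 + 2489) + 17)*(440 - 4126) = (-2007/3411 + 17)*(-3686) = (-2007*1/3411 + 17)*(-3686) = (-223/379 + 17)*(-3686) = (6220/379)*(-3686) = -22926920/379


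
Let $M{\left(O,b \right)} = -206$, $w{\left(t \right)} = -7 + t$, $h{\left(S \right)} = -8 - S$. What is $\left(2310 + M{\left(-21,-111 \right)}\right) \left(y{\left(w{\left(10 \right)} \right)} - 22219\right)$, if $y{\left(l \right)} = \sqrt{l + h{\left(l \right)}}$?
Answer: $-46748776 + 4208 i \sqrt{2} \approx -4.6749 \cdot 10^{7} + 5951.0 i$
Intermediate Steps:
$y{\left(l \right)} = 2 i \sqrt{2}$ ($y{\left(l \right)} = \sqrt{l - \left(8 + l\right)} = \sqrt{-8} = 2 i \sqrt{2}$)
$\left(2310 + M{\left(-21,-111 \right)}\right) \left(y{\left(w{\left(10 \right)} \right)} - 22219\right) = \left(2310 - 206\right) \left(2 i \sqrt{2} - 22219\right) = 2104 \left(-22219 + 2 i \sqrt{2}\right) = -46748776 + 4208 i \sqrt{2}$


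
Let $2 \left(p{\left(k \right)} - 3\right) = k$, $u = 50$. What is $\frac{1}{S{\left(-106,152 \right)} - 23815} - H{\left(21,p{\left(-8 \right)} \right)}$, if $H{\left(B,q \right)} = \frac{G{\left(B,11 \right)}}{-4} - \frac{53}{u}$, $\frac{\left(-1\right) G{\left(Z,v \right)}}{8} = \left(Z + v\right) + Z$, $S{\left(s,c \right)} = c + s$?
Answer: $- \frac{124715993}{1188450} \approx -104.94$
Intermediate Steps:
$p{\left(k \right)} = 3 + \frac{k}{2}$
$G{\left(Z,v \right)} = - 16 Z - 8 v$ ($G{\left(Z,v \right)} = - 8 \left(\left(Z + v\right) + Z\right) = - 8 \left(v + 2 Z\right) = - 16 Z - 8 v$)
$H{\left(B,q \right)} = \frac{1047}{50} + 4 B$ ($H{\left(B,q \right)} = \frac{- 16 B - 88}{-4} - \frac{53}{50} = \left(- 16 B - 88\right) \left(- \frac{1}{4}\right) - \frac{53}{50} = \left(-88 - 16 B\right) \left(- \frac{1}{4}\right) - \frac{53}{50} = \left(22 + 4 B\right) - \frac{53}{50} = \frac{1047}{50} + 4 B$)
$\frac{1}{S{\left(-106,152 \right)} - 23815} - H{\left(21,p{\left(-8 \right)} \right)} = \frac{1}{\left(152 - 106\right) - 23815} - \left(\frac{1047}{50} + 4 \cdot 21\right) = \frac{1}{46 - 23815} - \left(\frac{1047}{50} + 84\right) = \frac{1}{-23769} - \frac{5247}{50} = - \frac{1}{23769} - \frac{5247}{50} = - \frac{124715993}{1188450}$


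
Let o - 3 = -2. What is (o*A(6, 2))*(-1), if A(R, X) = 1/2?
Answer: -½ ≈ -0.50000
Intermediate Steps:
o = 1 (o = 3 - 2 = 1)
A(R, X) = ½
(o*A(6, 2))*(-1) = (1*(½))*(-1) = (½)*(-1) = -½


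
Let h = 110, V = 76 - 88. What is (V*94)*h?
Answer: -124080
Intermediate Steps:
V = -12
(V*94)*h = -12*94*110 = -1128*110 = -124080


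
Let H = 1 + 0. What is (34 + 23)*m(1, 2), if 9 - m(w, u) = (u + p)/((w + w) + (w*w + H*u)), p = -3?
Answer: 2622/5 ≈ 524.40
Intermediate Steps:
H = 1
m(w, u) = 9 - (-3 + u)/(u + w**2 + 2*w) (m(w, u) = 9 - (u - 3)/((w + w) + (w*w + 1*u)) = 9 - (-3 + u)/(2*w + (w**2 + u)) = 9 - (-3 + u)/(2*w + (u + w**2)) = 9 - (-3 + u)/(u + w**2 + 2*w))
(34 + 23)*m(1, 2) = (34 + 23)*((3 + 8*2 + 9*1**2 + 18*1)/(2 + 1**2 + 2*1)) = 57*((3 + 16 + 9*1 + 18)/(2 + 1 + 2)) = 57*((3 + 16 + 9 + 18)/5) = 57*((1/5)*46) = 57*(46/5) = 2622/5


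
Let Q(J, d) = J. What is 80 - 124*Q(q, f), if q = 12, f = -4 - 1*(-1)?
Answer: -1408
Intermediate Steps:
f = -3 (f = -4 + 1 = -3)
80 - 124*Q(q, f) = 80 - 124*12 = 80 - 1488 = -1408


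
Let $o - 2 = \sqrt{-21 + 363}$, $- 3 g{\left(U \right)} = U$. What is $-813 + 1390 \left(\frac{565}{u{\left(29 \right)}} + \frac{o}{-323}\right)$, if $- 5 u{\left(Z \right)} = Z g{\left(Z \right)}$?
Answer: $\frac{3581837011}{271643} - \frac{4170 \sqrt{38}}{323} \approx 13106.0$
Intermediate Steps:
$g{\left(U \right)} = - \frac{U}{3}$
$o = 2 + 3 \sqrt{38}$ ($o = 2 + \sqrt{-21 + 363} = 2 + \sqrt{342} = 2 + 3 \sqrt{38} \approx 20.493$)
$u{\left(Z \right)} = \frac{Z^{2}}{15}$ ($u{\left(Z \right)} = - \frac{Z \left(- \frac{Z}{3}\right)}{5} = - \frac{\left(- \frac{1}{3}\right) Z^{2}}{5} = \frac{Z^{2}}{15}$)
$-813 + 1390 \left(\frac{565}{u{\left(29 \right)}} + \frac{o}{-323}\right) = -813 + 1390 \left(\frac{565}{\frac{1}{15} \cdot 29^{2}} + \frac{2 + 3 \sqrt{38}}{-323}\right) = -813 + 1390 \left(\frac{565}{\frac{1}{15} \cdot 841} + \left(2 + 3 \sqrt{38}\right) \left(- \frac{1}{323}\right)\right) = -813 + 1390 \left(\frac{565}{\frac{841}{15}} - \left(\frac{2}{323} + \frac{3 \sqrt{38}}{323}\right)\right) = -813 + 1390 \left(565 \cdot \frac{15}{841} - \left(\frac{2}{323} + \frac{3 \sqrt{38}}{323}\right)\right) = -813 + 1390 \left(\frac{8475}{841} - \left(\frac{2}{323} + \frac{3 \sqrt{38}}{323}\right)\right) = -813 + 1390 \left(\frac{2735743}{271643} - \frac{3 \sqrt{38}}{323}\right) = -813 + \left(\frac{3802682770}{271643} - \frac{4170 \sqrt{38}}{323}\right) = \frac{3581837011}{271643} - \frac{4170 \sqrt{38}}{323}$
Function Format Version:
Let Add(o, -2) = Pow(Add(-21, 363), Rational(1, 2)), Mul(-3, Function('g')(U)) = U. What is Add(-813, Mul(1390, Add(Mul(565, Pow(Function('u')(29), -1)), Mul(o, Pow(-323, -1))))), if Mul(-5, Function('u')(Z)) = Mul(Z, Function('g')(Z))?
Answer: Add(Rational(3581837011, 271643), Mul(Rational(-4170, 323), Pow(38, Rational(1, 2)))) ≈ 13106.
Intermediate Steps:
Function('g')(U) = Mul(Rational(-1, 3), U)
o = Add(2, Mul(3, Pow(38, Rational(1, 2)))) (o = Add(2, Pow(Add(-21, 363), Rational(1, 2))) = Add(2, Pow(342, Rational(1, 2))) = Add(2, Mul(3, Pow(38, Rational(1, 2)))) ≈ 20.493)
Function('u')(Z) = Mul(Rational(1, 15), Pow(Z, 2)) (Function('u')(Z) = Mul(Rational(-1, 5), Mul(Z, Mul(Rational(-1, 3), Z))) = Mul(Rational(-1, 5), Mul(Rational(-1, 3), Pow(Z, 2))) = Mul(Rational(1, 15), Pow(Z, 2)))
Add(-813, Mul(1390, Add(Mul(565, Pow(Function('u')(29), -1)), Mul(o, Pow(-323, -1))))) = Add(-813, Mul(1390, Add(Mul(565, Pow(Mul(Rational(1, 15), Pow(29, 2)), -1)), Mul(Add(2, Mul(3, Pow(38, Rational(1, 2)))), Pow(-323, -1))))) = Add(-813, Mul(1390, Add(Mul(565, Pow(Mul(Rational(1, 15), 841), -1)), Mul(Add(2, Mul(3, Pow(38, Rational(1, 2)))), Rational(-1, 323))))) = Add(-813, Mul(1390, Add(Mul(565, Pow(Rational(841, 15), -1)), Add(Rational(-2, 323), Mul(Rational(-3, 323), Pow(38, Rational(1, 2))))))) = Add(-813, Mul(1390, Add(Mul(565, Rational(15, 841)), Add(Rational(-2, 323), Mul(Rational(-3, 323), Pow(38, Rational(1, 2))))))) = Add(-813, Mul(1390, Add(Rational(8475, 841), Add(Rational(-2, 323), Mul(Rational(-3, 323), Pow(38, Rational(1, 2))))))) = Add(-813, Mul(1390, Add(Rational(2735743, 271643), Mul(Rational(-3, 323), Pow(38, Rational(1, 2)))))) = Add(-813, Add(Rational(3802682770, 271643), Mul(Rational(-4170, 323), Pow(38, Rational(1, 2))))) = Add(Rational(3581837011, 271643), Mul(Rational(-4170, 323), Pow(38, Rational(1, 2))))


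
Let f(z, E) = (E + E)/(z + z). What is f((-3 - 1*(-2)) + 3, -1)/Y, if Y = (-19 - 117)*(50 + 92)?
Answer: 1/38624 ≈ 2.5891e-5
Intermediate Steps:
Y = -19312 (Y = -136*142 = -19312)
f(z, E) = E/z (f(z, E) = (2*E)/((2*z)) = (2*E)*(1/(2*z)) = E/z)
f((-3 - 1*(-2)) + 3, -1)/Y = -1/((-3 - 1*(-2)) + 3)/(-19312) = -1/((-3 + 2) + 3)*(-1/19312) = -1/(-1 + 3)*(-1/19312) = -1/2*(-1/19312) = 1/38624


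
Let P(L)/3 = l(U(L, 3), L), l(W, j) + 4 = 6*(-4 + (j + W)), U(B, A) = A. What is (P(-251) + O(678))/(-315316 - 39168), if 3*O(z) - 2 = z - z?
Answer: 6821/531726 ≈ 0.012828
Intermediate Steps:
O(z) = 2/3 (O(z) = 2/3 + (z - z)/3 = 2/3 + (1/3)*0 = 2/3 + 0 = 2/3)
l(W, j) = -28 + 6*W + 6*j (l(W, j) = -4 + 6*(-4 + (j + W)) = -4 + 6*(-4 + (W + j)) = -4 + 6*(-4 + W + j) = -4 + (-24 + 6*W + 6*j) = -28 + 6*W + 6*j)
P(L) = -30 + 18*L (P(L) = 3*(-28 + 6*3 + 6*L) = 3*(-28 + 18 + 6*L) = 3*(-10 + 6*L) = -30 + 18*L)
(P(-251) + O(678))/(-315316 - 39168) = ((-30 + 18*(-251)) + 2/3)/(-315316 - 39168) = ((-30 - 4518) + 2/3)/(-354484) = (-4548 + 2/3)*(-1/354484) = -13642/3*(-1/354484) = 6821/531726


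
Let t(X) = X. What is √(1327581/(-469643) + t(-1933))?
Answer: 50*I*√170789903737/469643 ≈ 43.998*I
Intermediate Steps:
√(1327581/(-469643) + t(-1933)) = √(1327581/(-469643) - 1933) = √(1327581*(-1/469643) - 1933) = √(-1327581/469643 - 1933) = √(-909147500/469643) = 50*I*√170789903737/469643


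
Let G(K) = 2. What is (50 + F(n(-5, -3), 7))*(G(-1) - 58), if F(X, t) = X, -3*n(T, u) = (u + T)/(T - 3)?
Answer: -8344/3 ≈ -2781.3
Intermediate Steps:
n(T, u) = -(T + u)/(3*(-3 + T)) (n(T, u) = -(u + T)/(3*(T - 3)) = -(T + u)/(3*(-3 + T)))
(50 + F(n(-5, -3), 7))*(G(-1) - 58) = (50 + (-1*(-5) - 1*(-3))/(3*(-3 - 5)))*(2 - 58) = (50 + (1/3)*(5 + 3)/(-8))*(-56) = (50 + (1/3)*(-1/8)*8)*(-56) = (50 - 1/3)*(-56) = (149/3)*(-56) = -8344/3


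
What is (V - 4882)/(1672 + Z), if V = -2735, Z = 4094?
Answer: -2539/1922 ≈ -1.3210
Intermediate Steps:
(V - 4882)/(1672 + Z) = (-2735 - 4882)/(1672 + 4094) = -7617/5766 = -7617*1/5766 = -2539/1922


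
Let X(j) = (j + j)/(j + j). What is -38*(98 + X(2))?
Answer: -3762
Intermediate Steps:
X(j) = 1 (X(j) = (2*j)/((2*j)) = (2*j)*(1/(2*j)) = 1)
-38*(98 + X(2)) = -38*(98 + 1) = -38*99 = -3762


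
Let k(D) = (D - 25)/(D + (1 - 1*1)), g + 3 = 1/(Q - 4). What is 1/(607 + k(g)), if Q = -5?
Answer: 28/17249 ≈ 0.0016233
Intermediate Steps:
g = -28/9 (g = -3 + 1/(-5 - 4) = -3 + 1/(-9) = -3 - 1/9 = -28/9 ≈ -3.1111)
k(D) = (-25 + D)/D (k(D) = (-25 + D)/(D + (1 - 1)) = (-25 + D)/(D + 0) = (-25 + D)/D)
1/(607 + k(g)) = 1/(607 + (-25 - 28/9)/(-28/9)) = 1/(607 - 9/28*(-253/9)) = 1/(607 + 253/28) = 1/(17249/28) = 28/17249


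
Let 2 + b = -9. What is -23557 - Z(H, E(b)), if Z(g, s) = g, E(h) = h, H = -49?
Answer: -23508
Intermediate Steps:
b = -11 (b = -2 - 9 = -11)
-23557 - Z(H, E(b)) = -23557 - 1*(-49) = -23557 + 49 = -23508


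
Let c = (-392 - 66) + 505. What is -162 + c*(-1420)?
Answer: -66902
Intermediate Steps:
c = 47 (c = -458 + 505 = 47)
-162 + c*(-1420) = -162 + 47*(-1420) = -162 - 66740 = -66902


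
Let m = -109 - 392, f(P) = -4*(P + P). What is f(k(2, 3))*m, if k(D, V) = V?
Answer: 12024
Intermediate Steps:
f(P) = -8*P
m = -501
f(k(2, 3))*m = -8*3*(-501) = -24*(-501) = 12024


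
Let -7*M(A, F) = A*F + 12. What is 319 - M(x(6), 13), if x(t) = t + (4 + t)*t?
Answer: 3103/7 ≈ 443.29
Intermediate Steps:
x(t) = t + t*(4 + t)
M(A, F) = -12/7 - A*F/7 (M(A, F) = -(A*F + 12)/7 = -(12 + A*F)/7 = -12/7 - A*F/7)
319 - M(x(6), 13) = 319 - (-12/7 - ⅐*6*(5 + 6)*13) = 319 - (-12/7 - ⅐*6*11*13) = 319 - (-12/7 - ⅐*66*13) = 319 - (-12/7 - 858/7) = 319 - 1*(-870/7) = 319 + 870/7 = 3103/7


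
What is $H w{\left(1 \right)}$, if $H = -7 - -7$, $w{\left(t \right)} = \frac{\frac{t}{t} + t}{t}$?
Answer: $0$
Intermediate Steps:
$w{\left(t \right)} = \frac{1 + t}{t}$
$H = 0$ ($H = -7 + 7 = 0$)
$H w{\left(1 \right)} = 0 \frac{1 + 1}{1} = 0 \cdot 1 \cdot 2 = 0 \cdot 2 = 0$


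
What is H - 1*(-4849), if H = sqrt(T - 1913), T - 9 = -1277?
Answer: 4849 + I*sqrt(3181) ≈ 4849.0 + 56.4*I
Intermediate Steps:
T = -1268 (T = 9 - 1277 = -1268)
H = I*sqrt(3181) (H = sqrt(-1268 - 1913) = sqrt(-3181) = I*sqrt(3181) ≈ 56.4*I)
H - 1*(-4849) = I*sqrt(3181) - 1*(-4849) = I*sqrt(3181) + 4849 = 4849 + I*sqrt(3181)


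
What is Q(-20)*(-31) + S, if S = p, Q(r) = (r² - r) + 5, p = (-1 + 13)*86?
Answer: -12143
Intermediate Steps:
p = 1032 (p = 12*86 = 1032)
Q(r) = 5 + r² - r
S = 1032
Q(-20)*(-31) + S = (5 + (-20)² - 1*(-20))*(-31) + 1032 = (5 + 400 + 20)*(-31) + 1032 = 425*(-31) + 1032 = -13175 + 1032 = -12143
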